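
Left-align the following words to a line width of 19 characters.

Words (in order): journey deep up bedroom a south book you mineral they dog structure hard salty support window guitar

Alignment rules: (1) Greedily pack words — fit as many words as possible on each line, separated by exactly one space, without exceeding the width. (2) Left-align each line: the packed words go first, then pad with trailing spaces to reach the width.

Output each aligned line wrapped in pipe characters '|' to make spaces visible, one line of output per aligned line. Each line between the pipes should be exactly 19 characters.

Answer: |journey deep up    |
|bedroom a south    |
|book you mineral   |
|they dog structure |
|hard salty support |
|window guitar      |

Derivation:
Line 1: ['journey', 'deep', 'up'] (min_width=15, slack=4)
Line 2: ['bedroom', 'a', 'south'] (min_width=15, slack=4)
Line 3: ['book', 'you', 'mineral'] (min_width=16, slack=3)
Line 4: ['they', 'dog', 'structure'] (min_width=18, slack=1)
Line 5: ['hard', 'salty', 'support'] (min_width=18, slack=1)
Line 6: ['window', 'guitar'] (min_width=13, slack=6)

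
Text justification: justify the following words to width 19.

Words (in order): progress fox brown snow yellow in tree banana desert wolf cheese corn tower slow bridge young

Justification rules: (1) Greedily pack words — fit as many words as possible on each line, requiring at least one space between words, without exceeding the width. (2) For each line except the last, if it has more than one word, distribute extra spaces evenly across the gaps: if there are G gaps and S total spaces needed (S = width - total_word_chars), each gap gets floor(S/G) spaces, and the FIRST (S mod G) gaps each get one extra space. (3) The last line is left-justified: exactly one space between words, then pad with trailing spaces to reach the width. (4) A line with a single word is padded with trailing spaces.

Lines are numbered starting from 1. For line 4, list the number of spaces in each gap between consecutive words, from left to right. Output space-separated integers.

Line 1: ['progress', 'fox', 'brown'] (min_width=18, slack=1)
Line 2: ['snow', 'yellow', 'in', 'tree'] (min_width=19, slack=0)
Line 3: ['banana', 'desert', 'wolf'] (min_width=18, slack=1)
Line 4: ['cheese', 'corn', 'tower'] (min_width=17, slack=2)
Line 5: ['slow', 'bridge', 'young'] (min_width=17, slack=2)

Answer: 2 2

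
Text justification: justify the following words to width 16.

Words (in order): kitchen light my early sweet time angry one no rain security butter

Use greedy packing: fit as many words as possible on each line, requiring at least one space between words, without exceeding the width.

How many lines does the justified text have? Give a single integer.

Answer: 5

Derivation:
Line 1: ['kitchen', 'light', 'my'] (min_width=16, slack=0)
Line 2: ['early', 'sweet', 'time'] (min_width=16, slack=0)
Line 3: ['angry', 'one', 'no'] (min_width=12, slack=4)
Line 4: ['rain', 'security'] (min_width=13, slack=3)
Line 5: ['butter'] (min_width=6, slack=10)
Total lines: 5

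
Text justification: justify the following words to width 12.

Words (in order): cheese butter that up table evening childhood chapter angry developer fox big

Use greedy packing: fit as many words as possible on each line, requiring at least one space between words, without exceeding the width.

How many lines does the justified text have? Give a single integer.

Line 1: ['cheese'] (min_width=6, slack=6)
Line 2: ['butter', 'that'] (min_width=11, slack=1)
Line 3: ['up', 'table'] (min_width=8, slack=4)
Line 4: ['evening'] (min_width=7, slack=5)
Line 5: ['childhood'] (min_width=9, slack=3)
Line 6: ['chapter'] (min_width=7, slack=5)
Line 7: ['angry'] (min_width=5, slack=7)
Line 8: ['developer'] (min_width=9, slack=3)
Line 9: ['fox', 'big'] (min_width=7, slack=5)
Total lines: 9

Answer: 9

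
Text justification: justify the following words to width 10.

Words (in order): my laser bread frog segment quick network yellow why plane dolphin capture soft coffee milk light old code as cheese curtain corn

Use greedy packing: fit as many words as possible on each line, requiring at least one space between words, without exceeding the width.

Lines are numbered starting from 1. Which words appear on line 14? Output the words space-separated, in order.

Line 1: ['my', 'laser'] (min_width=8, slack=2)
Line 2: ['bread', 'frog'] (min_width=10, slack=0)
Line 3: ['segment'] (min_width=7, slack=3)
Line 4: ['quick'] (min_width=5, slack=5)
Line 5: ['network'] (min_width=7, slack=3)
Line 6: ['yellow', 'why'] (min_width=10, slack=0)
Line 7: ['plane'] (min_width=5, slack=5)
Line 8: ['dolphin'] (min_width=7, slack=3)
Line 9: ['capture'] (min_width=7, slack=3)
Line 10: ['soft'] (min_width=4, slack=6)
Line 11: ['coffee'] (min_width=6, slack=4)
Line 12: ['milk', 'light'] (min_width=10, slack=0)
Line 13: ['old', 'code'] (min_width=8, slack=2)
Line 14: ['as', 'cheese'] (min_width=9, slack=1)
Line 15: ['curtain'] (min_width=7, slack=3)
Line 16: ['corn'] (min_width=4, slack=6)

Answer: as cheese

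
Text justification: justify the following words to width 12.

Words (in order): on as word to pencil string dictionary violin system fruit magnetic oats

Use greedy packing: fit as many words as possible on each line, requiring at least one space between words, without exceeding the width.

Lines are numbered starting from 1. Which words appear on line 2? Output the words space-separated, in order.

Line 1: ['on', 'as', 'word'] (min_width=10, slack=2)
Line 2: ['to', 'pencil'] (min_width=9, slack=3)
Line 3: ['string'] (min_width=6, slack=6)
Line 4: ['dictionary'] (min_width=10, slack=2)
Line 5: ['violin'] (min_width=6, slack=6)
Line 6: ['system', 'fruit'] (min_width=12, slack=0)
Line 7: ['magnetic'] (min_width=8, slack=4)
Line 8: ['oats'] (min_width=4, slack=8)

Answer: to pencil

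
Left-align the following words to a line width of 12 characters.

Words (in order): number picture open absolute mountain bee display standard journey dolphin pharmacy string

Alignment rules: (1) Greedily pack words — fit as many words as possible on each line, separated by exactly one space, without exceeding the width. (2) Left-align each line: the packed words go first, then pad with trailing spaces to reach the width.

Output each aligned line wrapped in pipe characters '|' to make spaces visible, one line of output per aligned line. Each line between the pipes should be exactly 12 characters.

Answer: |number      |
|picture open|
|absolute    |
|mountain bee|
|display     |
|standard    |
|journey     |
|dolphin     |
|pharmacy    |
|string      |

Derivation:
Line 1: ['number'] (min_width=6, slack=6)
Line 2: ['picture', 'open'] (min_width=12, slack=0)
Line 3: ['absolute'] (min_width=8, slack=4)
Line 4: ['mountain', 'bee'] (min_width=12, slack=0)
Line 5: ['display'] (min_width=7, slack=5)
Line 6: ['standard'] (min_width=8, slack=4)
Line 7: ['journey'] (min_width=7, slack=5)
Line 8: ['dolphin'] (min_width=7, slack=5)
Line 9: ['pharmacy'] (min_width=8, slack=4)
Line 10: ['string'] (min_width=6, slack=6)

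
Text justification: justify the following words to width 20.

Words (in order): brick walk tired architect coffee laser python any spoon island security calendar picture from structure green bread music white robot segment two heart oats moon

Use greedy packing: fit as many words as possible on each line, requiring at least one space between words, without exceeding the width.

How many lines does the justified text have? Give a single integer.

Line 1: ['brick', 'walk', 'tired'] (min_width=16, slack=4)
Line 2: ['architect', 'coffee'] (min_width=16, slack=4)
Line 3: ['laser', 'python', 'any'] (min_width=16, slack=4)
Line 4: ['spoon', 'island'] (min_width=12, slack=8)
Line 5: ['security', 'calendar'] (min_width=17, slack=3)
Line 6: ['picture', 'from'] (min_width=12, slack=8)
Line 7: ['structure', 'green'] (min_width=15, slack=5)
Line 8: ['bread', 'music', 'white'] (min_width=17, slack=3)
Line 9: ['robot', 'segment', 'two'] (min_width=17, slack=3)
Line 10: ['heart', 'oats', 'moon'] (min_width=15, slack=5)
Total lines: 10

Answer: 10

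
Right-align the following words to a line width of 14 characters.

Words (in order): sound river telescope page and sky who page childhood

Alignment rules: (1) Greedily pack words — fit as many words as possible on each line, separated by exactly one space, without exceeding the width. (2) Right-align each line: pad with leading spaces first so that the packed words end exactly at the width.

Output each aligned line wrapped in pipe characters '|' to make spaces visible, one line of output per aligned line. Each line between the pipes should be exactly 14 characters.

Answer: |   sound river|
|telescope page|
|   and sky who|
|page childhood|

Derivation:
Line 1: ['sound', 'river'] (min_width=11, slack=3)
Line 2: ['telescope', 'page'] (min_width=14, slack=0)
Line 3: ['and', 'sky', 'who'] (min_width=11, slack=3)
Line 4: ['page', 'childhood'] (min_width=14, slack=0)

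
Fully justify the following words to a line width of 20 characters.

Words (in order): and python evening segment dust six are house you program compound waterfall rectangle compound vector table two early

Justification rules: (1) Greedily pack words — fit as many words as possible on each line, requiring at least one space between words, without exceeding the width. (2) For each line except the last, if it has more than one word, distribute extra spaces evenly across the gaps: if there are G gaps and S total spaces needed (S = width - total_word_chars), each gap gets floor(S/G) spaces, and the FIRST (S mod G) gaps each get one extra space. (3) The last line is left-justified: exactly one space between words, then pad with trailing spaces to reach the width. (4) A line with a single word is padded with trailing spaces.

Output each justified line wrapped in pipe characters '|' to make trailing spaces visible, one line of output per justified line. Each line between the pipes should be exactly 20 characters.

Answer: |and  python  evening|
|segment dust six are|
|house   you  program|
|compound   waterfall|
|rectangle   compound|
|vector   table   two|
|early               |

Derivation:
Line 1: ['and', 'python', 'evening'] (min_width=18, slack=2)
Line 2: ['segment', 'dust', 'six', 'are'] (min_width=20, slack=0)
Line 3: ['house', 'you', 'program'] (min_width=17, slack=3)
Line 4: ['compound', 'waterfall'] (min_width=18, slack=2)
Line 5: ['rectangle', 'compound'] (min_width=18, slack=2)
Line 6: ['vector', 'table', 'two'] (min_width=16, slack=4)
Line 7: ['early'] (min_width=5, slack=15)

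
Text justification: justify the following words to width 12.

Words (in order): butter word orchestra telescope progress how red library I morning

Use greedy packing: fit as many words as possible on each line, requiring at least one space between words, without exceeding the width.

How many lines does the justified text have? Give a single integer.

Answer: 6

Derivation:
Line 1: ['butter', 'word'] (min_width=11, slack=1)
Line 2: ['orchestra'] (min_width=9, slack=3)
Line 3: ['telescope'] (min_width=9, slack=3)
Line 4: ['progress', 'how'] (min_width=12, slack=0)
Line 5: ['red', 'library'] (min_width=11, slack=1)
Line 6: ['I', 'morning'] (min_width=9, slack=3)
Total lines: 6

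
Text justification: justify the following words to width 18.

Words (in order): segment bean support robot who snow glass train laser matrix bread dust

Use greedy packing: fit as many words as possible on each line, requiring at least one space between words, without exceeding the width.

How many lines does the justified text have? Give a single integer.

Line 1: ['segment', 'bean'] (min_width=12, slack=6)
Line 2: ['support', 'robot', 'who'] (min_width=17, slack=1)
Line 3: ['snow', 'glass', 'train'] (min_width=16, slack=2)
Line 4: ['laser', 'matrix', 'bread'] (min_width=18, slack=0)
Line 5: ['dust'] (min_width=4, slack=14)
Total lines: 5

Answer: 5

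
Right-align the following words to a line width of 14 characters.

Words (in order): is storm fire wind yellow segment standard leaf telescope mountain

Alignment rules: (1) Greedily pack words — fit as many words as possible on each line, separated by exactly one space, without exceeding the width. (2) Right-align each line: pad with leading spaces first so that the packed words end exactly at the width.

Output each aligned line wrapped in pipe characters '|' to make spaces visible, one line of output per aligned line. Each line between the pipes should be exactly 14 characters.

Answer: | is storm fire|
|   wind yellow|
|       segment|
| standard leaf|
|     telescope|
|      mountain|

Derivation:
Line 1: ['is', 'storm', 'fire'] (min_width=13, slack=1)
Line 2: ['wind', 'yellow'] (min_width=11, slack=3)
Line 3: ['segment'] (min_width=7, slack=7)
Line 4: ['standard', 'leaf'] (min_width=13, slack=1)
Line 5: ['telescope'] (min_width=9, slack=5)
Line 6: ['mountain'] (min_width=8, slack=6)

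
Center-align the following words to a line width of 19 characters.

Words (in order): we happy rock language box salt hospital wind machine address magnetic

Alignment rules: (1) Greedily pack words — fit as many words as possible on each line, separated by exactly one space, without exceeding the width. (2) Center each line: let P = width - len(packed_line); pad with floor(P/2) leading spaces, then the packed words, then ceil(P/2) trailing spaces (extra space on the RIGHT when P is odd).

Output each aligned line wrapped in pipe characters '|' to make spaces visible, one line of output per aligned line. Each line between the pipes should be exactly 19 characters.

Answer: |   we happy rock   |
| language box salt |
|   hospital wind   |
|  machine address  |
|     magnetic      |

Derivation:
Line 1: ['we', 'happy', 'rock'] (min_width=13, slack=6)
Line 2: ['language', 'box', 'salt'] (min_width=17, slack=2)
Line 3: ['hospital', 'wind'] (min_width=13, slack=6)
Line 4: ['machine', 'address'] (min_width=15, slack=4)
Line 5: ['magnetic'] (min_width=8, slack=11)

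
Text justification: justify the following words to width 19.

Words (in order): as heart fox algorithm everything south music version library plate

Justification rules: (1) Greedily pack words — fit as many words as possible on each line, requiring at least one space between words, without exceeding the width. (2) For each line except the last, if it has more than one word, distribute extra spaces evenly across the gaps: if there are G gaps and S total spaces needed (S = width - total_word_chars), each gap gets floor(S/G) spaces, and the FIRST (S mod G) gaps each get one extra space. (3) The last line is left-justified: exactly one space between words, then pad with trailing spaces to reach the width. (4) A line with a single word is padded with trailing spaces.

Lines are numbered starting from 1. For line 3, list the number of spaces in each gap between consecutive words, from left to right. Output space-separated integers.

Line 1: ['as', 'heart', 'fox'] (min_width=12, slack=7)
Line 2: ['algorithm'] (min_width=9, slack=10)
Line 3: ['everything', 'south'] (min_width=16, slack=3)
Line 4: ['music', 'version'] (min_width=13, slack=6)
Line 5: ['library', 'plate'] (min_width=13, slack=6)

Answer: 4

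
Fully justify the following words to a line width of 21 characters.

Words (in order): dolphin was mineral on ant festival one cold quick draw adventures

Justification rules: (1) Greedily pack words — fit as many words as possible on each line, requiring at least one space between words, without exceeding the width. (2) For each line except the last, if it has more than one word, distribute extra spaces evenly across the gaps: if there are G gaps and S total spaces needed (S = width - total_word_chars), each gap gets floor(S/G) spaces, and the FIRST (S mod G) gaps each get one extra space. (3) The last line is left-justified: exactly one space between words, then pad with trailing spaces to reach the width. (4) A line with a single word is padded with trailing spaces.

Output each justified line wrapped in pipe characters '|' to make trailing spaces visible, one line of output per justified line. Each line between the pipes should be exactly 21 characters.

Answer: |dolphin  was  mineral|
|on  ant  festival one|
|cold    quick    draw|
|adventures           |

Derivation:
Line 1: ['dolphin', 'was', 'mineral'] (min_width=19, slack=2)
Line 2: ['on', 'ant', 'festival', 'one'] (min_width=19, slack=2)
Line 3: ['cold', 'quick', 'draw'] (min_width=15, slack=6)
Line 4: ['adventures'] (min_width=10, slack=11)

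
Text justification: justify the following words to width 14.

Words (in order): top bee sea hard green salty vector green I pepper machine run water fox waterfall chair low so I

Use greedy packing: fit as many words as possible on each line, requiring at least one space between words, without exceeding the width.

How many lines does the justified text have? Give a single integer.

Line 1: ['top', 'bee', 'sea'] (min_width=11, slack=3)
Line 2: ['hard', 'green'] (min_width=10, slack=4)
Line 3: ['salty', 'vector'] (min_width=12, slack=2)
Line 4: ['green', 'I', 'pepper'] (min_width=14, slack=0)
Line 5: ['machine', 'run'] (min_width=11, slack=3)
Line 6: ['water', 'fox'] (min_width=9, slack=5)
Line 7: ['waterfall'] (min_width=9, slack=5)
Line 8: ['chair', 'low', 'so', 'I'] (min_width=14, slack=0)
Total lines: 8

Answer: 8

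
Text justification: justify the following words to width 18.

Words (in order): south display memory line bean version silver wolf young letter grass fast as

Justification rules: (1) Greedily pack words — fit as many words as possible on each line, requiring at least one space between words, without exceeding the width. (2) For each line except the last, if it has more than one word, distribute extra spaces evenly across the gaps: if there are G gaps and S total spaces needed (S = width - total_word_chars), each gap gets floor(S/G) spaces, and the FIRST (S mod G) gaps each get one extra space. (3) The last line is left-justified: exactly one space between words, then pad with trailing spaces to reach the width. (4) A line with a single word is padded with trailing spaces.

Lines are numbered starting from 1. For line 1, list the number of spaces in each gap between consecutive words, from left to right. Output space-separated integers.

Answer: 6

Derivation:
Line 1: ['south', 'display'] (min_width=13, slack=5)
Line 2: ['memory', 'line', 'bean'] (min_width=16, slack=2)
Line 3: ['version', 'silver'] (min_width=14, slack=4)
Line 4: ['wolf', 'young', 'letter'] (min_width=17, slack=1)
Line 5: ['grass', 'fast', 'as'] (min_width=13, slack=5)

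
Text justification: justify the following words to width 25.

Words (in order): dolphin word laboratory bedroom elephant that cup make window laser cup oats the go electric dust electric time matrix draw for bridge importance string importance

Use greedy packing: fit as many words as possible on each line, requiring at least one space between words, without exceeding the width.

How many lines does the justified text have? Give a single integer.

Line 1: ['dolphin', 'word', 'laboratory'] (min_width=23, slack=2)
Line 2: ['bedroom', 'elephant', 'that', 'cup'] (min_width=25, slack=0)
Line 3: ['make', 'window', 'laser', 'cup'] (min_width=21, slack=4)
Line 4: ['oats', 'the', 'go', 'electric', 'dust'] (min_width=25, slack=0)
Line 5: ['electric', 'time', 'matrix', 'draw'] (min_width=25, slack=0)
Line 6: ['for', 'bridge', 'importance'] (min_width=21, slack=4)
Line 7: ['string', 'importance'] (min_width=17, slack=8)
Total lines: 7

Answer: 7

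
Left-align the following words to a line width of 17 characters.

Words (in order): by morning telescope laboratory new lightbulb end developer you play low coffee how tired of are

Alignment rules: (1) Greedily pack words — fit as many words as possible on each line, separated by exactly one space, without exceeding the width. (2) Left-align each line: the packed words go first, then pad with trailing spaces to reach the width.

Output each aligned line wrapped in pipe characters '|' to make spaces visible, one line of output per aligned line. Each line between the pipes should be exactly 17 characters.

Answer: |by morning       |
|telescope        |
|laboratory new   |
|lightbulb end    |
|developer you    |
|play low coffee  |
|how tired of are |

Derivation:
Line 1: ['by', 'morning'] (min_width=10, slack=7)
Line 2: ['telescope'] (min_width=9, slack=8)
Line 3: ['laboratory', 'new'] (min_width=14, slack=3)
Line 4: ['lightbulb', 'end'] (min_width=13, slack=4)
Line 5: ['developer', 'you'] (min_width=13, slack=4)
Line 6: ['play', 'low', 'coffee'] (min_width=15, slack=2)
Line 7: ['how', 'tired', 'of', 'are'] (min_width=16, slack=1)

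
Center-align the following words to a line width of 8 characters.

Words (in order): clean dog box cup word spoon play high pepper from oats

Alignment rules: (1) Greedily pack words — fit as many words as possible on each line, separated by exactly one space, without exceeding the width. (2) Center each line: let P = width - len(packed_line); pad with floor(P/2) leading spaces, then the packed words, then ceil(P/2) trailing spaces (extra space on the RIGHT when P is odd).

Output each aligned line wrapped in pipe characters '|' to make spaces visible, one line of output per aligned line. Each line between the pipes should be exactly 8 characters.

Line 1: ['clean'] (min_width=5, slack=3)
Line 2: ['dog', 'box'] (min_width=7, slack=1)
Line 3: ['cup', 'word'] (min_width=8, slack=0)
Line 4: ['spoon'] (min_width=5, slack=3)
Line 5: ['play'] (min_width=4, slack=4)
Line 6: ['high'] (min_width=4, slack=4)
Line 7: ['pepper'] (min_width=6, slack=2)
Line 8: ['from'] (min_width=4, slack=4)
Line 9: ['oats'] (min_width=4, slack=4)

Answer: | clean  |
|dog box |
|cup word|
| spoon  |
|  play  |
|  high  |
| pepper |
|  from  |
|  oats  |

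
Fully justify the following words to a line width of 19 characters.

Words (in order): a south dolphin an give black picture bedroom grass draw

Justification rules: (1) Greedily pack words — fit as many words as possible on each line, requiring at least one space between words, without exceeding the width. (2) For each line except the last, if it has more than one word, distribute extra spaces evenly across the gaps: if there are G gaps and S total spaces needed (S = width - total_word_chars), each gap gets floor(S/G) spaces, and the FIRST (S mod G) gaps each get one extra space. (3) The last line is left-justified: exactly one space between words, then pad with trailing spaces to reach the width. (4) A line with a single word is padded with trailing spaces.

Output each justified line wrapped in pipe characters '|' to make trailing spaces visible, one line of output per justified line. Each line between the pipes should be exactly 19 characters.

Answer: |a  south dolphin an|
|give  black picture|
|bedroom grass draw |

Derivation:
Line 1: ['a', 'south', 'dolphin', 'an'] (min_width=18, slack=1)
Line 2: ['give', 'black', 'picture'] (min_width=18, slack=1)
Line 3: ['bedroom', 'grass', 'draw'] (min_width=18, slack=1)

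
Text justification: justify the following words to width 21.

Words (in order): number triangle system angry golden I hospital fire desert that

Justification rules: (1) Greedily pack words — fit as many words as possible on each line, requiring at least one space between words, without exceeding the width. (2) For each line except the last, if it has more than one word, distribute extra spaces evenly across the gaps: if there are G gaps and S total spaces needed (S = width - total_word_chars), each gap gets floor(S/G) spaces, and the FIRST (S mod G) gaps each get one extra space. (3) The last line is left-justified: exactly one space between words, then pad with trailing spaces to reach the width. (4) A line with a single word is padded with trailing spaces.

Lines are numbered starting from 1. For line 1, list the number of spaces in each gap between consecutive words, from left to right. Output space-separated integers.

Line 1: ['number', 'triangle'] (min_width=15, slack=6)
Line 2: ['system', 'angry', 'golden', 'I'] (min_width=21, slack=0)
Line 3: ['hospital', 'fire', 'desert'] (min_width=20, slack=1)
Line 4: ['that'] (min_width=4, slack=17)

Answer: 7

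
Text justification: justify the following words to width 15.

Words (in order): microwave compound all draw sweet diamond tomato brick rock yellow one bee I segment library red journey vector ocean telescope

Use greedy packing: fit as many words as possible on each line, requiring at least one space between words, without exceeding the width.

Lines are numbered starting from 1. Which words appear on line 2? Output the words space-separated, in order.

Answer: compound all

Derivation:
Line 1: ['microwave'] (min_width=9, slack=6)
Line 2: ['compound', 'all'] (min_width=12, slack=3)
Line 3: ['draw', 'sweet'] (min_width=10, slack=5)
Line 4: ['diamond', 'tomato'] (min_width=14, slack=1)
Line 5: ['brick', 'rock'] (min_width=10, slack=5)
Line 6: ['yellow', 'one', 'bee'] (min_width=14, slack=1)
Line 7: ['I', 'segment'] (min_width=9, slack=6)
Line 8: ['library', 'red'] (min_width=11, slack=4)
Line 9: ['journey', 'vector'] (min_width=14, slack=1)
Line 10: ['ocean', 'telescope'] (min_width=15, slack=0)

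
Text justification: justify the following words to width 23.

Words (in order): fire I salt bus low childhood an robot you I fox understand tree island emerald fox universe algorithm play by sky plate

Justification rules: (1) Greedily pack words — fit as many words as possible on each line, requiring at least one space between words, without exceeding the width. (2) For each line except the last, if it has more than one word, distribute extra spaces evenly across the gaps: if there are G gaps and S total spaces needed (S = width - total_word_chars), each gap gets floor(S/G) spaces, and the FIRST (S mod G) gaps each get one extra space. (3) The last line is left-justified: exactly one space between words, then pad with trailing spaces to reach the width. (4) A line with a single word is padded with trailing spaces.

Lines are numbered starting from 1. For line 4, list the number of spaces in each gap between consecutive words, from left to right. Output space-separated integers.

Line 1: ['fire', 'I', 'salt', 'bus', 'low'] (min_width=19, slack=4)
Line 2: ['childhood', 'an', 'robot', 'you'] (min_width=22, slack=1)
Line 3: ['I', 'fox', 'understand', 'tree'] (min_width=21, slack=2)
Line 4: ['island', 'emerald', 'fox'] (min_width=18, slack=5)
Line 5: ['universe', 'algorithm', 'play'] (min_width=23, slack=0)
Line 6: ['by', 'sky', 'plate'] (min_width=12, slack=11)

Answer: 4 3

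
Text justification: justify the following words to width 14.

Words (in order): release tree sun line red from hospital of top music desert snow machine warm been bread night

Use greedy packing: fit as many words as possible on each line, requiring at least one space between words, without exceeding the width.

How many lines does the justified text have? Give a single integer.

Answer: 8

Derivation:
Line 1: ['release', 'tree'] (min_width=12, slack=2)
Line 2: ['sun', 'line', 'red'] (min_width=12, slack=2)
Line 3: ['from', 'hospital'] (min_width=13, slack=1)
Line 4: ['of', 'top', 'music'] (min_width=12, slack=2)
Line 5: ['desert', 'snow'] (min_width=11, slack=3)
Line 6: ['machine', 'warm'] (min_width=12, slack=2)
Line 7: ['been', 'bread'] (min_width=10, slack=4)
Line 8: ['night'] (min_width=5, slack=9)
Total lines: 8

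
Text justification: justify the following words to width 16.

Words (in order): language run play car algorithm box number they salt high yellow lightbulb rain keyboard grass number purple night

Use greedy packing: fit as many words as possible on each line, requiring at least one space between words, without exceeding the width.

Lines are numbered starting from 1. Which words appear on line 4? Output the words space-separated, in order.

Answer: number they salt

Derivation:
Line 1: ['language', 'run'] (min_width=12, slack=4)
Line 2: ['play', 'car'] (min_width=8, slack=8)
Line 3: ['algorithm', 'box'] (min_width=13, slack=3)
Line 4: ['number', 'they', 'salt'] (min_width=16, slack=0)
Line 5: ['high', 'yellow'] (min_width=11, slack=5)
Line 6: ['lightbulb', 'rain'] (min_width=14, slack=2)
Line 7: ['keyboard', 'grass'] (min_width=14, slack=2)
Line 8: ['number', 'purple'] (min_width=13, slack=3)
Line 9: ['night'] (min_width=5, slack=11)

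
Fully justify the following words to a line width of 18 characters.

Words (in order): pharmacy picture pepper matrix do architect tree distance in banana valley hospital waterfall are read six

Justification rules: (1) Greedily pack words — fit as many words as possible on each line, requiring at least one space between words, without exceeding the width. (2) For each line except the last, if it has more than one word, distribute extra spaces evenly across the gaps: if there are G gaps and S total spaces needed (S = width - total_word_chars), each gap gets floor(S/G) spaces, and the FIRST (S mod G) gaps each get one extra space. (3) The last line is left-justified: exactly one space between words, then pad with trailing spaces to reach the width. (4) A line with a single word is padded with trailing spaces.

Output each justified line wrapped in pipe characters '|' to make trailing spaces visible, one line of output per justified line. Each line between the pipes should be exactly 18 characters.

Answer: |pharmacy   picture|
|pepper  matrix  do|
|architect     tree|
|distance in banana|
|valley    hospital|
|waterfall are read|
|six               |

Derivation:
Line 1: ['pharmacy', 'picture'] (min_width=16, slack=2)
Line 2: ['pepper', 'matrix', 'do'] (min_width=16, slack=2)
Line 3: ['architect', 'tree'] (min_width=14, slack=4)
Line 4: ['distance', 'in', 'banana'] (min_width=18, slack=0)
Line 5: ['valley', 'hospital'] (min_width=15, slack=3)
Line 6: ['waterfall', 'are', 'read'] (min_width=18, slack=0)
Line 7: ['six'] (min_width=3, slack=15)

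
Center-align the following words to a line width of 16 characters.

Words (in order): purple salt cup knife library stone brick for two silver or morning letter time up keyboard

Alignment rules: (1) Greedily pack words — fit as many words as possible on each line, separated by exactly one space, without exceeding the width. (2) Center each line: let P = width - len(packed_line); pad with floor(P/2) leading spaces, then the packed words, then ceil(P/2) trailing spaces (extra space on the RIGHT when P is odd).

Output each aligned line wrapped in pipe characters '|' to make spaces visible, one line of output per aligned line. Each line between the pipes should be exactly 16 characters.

Answer: |purple salt cup |
| knife library  |
|stone brick for |
| two silver or  |
| morning letter |
|time up keyboard|

Derivation:
Line 1: ['purple', 'salt', 'cup'] (min_width=15, slack=1)
Line 2: ['knife', 'library'] (min_width=13, slack=3)
Line 3: ['stone', 'brick', 'for'] (min_width=15, slack=1)
Line 4: ['two', 'silver', 'or'] (min_width=13, slack=3)
Line 5: ['morning', 'letter'] (min_width=14, slack=2)
Line 6: ['time', 'up', 'keyboard'] (min_width=16, slack=0)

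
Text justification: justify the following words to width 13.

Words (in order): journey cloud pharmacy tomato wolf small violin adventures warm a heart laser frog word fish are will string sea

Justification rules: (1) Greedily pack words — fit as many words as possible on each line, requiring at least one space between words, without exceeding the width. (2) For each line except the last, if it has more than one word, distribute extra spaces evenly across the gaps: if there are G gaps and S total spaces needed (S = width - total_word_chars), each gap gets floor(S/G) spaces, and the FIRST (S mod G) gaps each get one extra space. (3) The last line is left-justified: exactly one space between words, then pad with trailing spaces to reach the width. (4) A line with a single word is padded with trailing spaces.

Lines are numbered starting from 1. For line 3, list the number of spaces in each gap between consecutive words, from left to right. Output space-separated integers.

Answer: 3

Derivation:
Line 1: ['journey', 'cloud'] (min_width=13, slack=0)
Line 2: ['pharmacy'] (min_width=8, slack=5)
Line 3: ['tomato', 'wolf'] (min_width=11, slack=2)
Line 4: ['small', 'violin'] (min_width=12, slack=1)
Line 5: ['adventures'] (min_width=10, slack=3)
Line 6: ['warm', 'a', 'heart'] (min_width=12, slack=1)
Line 7: ['laser', 'frog'] (min_width=10, slack=3)
Line 8: ['word', 'fish', 'are'] (min_width=13, slack=0)
Line 9: ['will', 'string'] (min_width=11, slack=2)
Line 10: ['sea'] (min_width=3, slack=10)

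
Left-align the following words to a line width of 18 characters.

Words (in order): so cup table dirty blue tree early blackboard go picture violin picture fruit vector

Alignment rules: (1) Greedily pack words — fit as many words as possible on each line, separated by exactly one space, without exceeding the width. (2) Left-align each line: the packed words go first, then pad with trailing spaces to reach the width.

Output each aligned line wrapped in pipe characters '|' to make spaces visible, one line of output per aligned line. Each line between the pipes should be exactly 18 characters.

Answer: |so cup table dirty|
|blue tree early   |
|blackboard go     |
|picture violin    |
|picture fruit     |
|vector            |

Derivation:
Line 1: ['so', 'cup', 'table', 'dirty'] (min_width=18, slack=0)
Line 2: ['blue', 'tree', 'early'] (min_width=15, slack=3)
Line 3: ['blackboard', 'go'] (min_width=13, slack=5)
Line 4: ['picture', 'violin'] (min_width=14, slack=4)
Line 5: ['picture', 'fruit'] (min_width=13, slack=5)
Line 6: ['vector'] (min_width=6, slack=12)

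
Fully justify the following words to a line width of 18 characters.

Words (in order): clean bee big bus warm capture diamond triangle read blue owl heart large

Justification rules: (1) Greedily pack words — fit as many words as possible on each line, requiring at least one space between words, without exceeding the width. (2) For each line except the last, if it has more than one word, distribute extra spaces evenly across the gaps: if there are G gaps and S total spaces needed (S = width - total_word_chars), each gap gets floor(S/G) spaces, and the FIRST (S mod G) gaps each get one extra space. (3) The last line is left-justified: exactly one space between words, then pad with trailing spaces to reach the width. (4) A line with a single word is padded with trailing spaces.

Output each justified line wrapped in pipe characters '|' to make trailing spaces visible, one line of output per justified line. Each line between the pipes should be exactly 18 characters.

Answer: |clean  bee big bus|
|warm       capture|
|diamond   triangle|
|read    blue   owl|
|heart large       |

Derivation:
Line 1: ['clean', 'bee', 'big', 'bus'] (min_width=17, slack=1)
Line 2: ['warm', 'capture'] (min_width=12, slack=6)
Line 3: ['diamond', 'triangle'] (min_width=16, slack=2)
Line 4: ['read', 'blue', 'owl'] (min_width=13, slack=5)
Line 5: ['heart', 'large'] (min_width=11, slack=7)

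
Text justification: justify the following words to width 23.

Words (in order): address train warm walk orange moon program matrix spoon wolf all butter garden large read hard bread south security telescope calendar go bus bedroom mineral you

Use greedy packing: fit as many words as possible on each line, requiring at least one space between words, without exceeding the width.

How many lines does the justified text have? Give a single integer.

Answer: 8

Derivation:
Line 1: ['address', 'train', 'warm', 'walk'] (min_width=23, slack=0)
Line 2: ['orange', 'moon', 'program'] (min_width=19, slack=4)
Line 3: ['matrix', 'spoon', 'wolf', 'all'] (min_width=21, slack=2)
Line 4: ['butter', 'garden', 'large'] (min_width=19, slack=4)
Line 5: ['read', 'hard', 'bread', 'south'] (min_width=21, slack=2)
Line 6: ['security', 'telescope'] (min_width=18, slack=5)
Line 7: ['calendar', 'go', 'bus', 'bedroom'] (min_width=23, slack=0)
Line 8: ['mineral', 'you'] (min_width=11, slack=12)
Total lines: 8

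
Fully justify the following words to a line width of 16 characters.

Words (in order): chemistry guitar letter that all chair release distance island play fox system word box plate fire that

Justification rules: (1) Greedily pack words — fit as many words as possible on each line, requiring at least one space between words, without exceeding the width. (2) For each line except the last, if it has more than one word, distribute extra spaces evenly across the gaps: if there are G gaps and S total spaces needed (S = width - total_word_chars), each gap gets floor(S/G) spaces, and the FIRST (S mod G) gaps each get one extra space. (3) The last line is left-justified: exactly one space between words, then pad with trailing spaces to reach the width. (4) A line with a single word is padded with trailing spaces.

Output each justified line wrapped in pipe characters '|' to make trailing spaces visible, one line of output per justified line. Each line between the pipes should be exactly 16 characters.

Line 1: ['chemistry', 'guitar'] (min_width=16, slack=0)
Line 2: ['letter', 'that', 'all'] (min_width=15, slack=1)
Line 3: ['chair', 'release'] (min_width=13, slack=3)
Line 4: ['distance', 'island'] (min_width=15, slack=1)
Line 5: ['play', 'fox', 'system'] (min_width=15, slack=1)
Line 6: ['word', 'box', 'plate'] (min_width=14, slack=2)
Line 7: ['fire', 'that'] (min_width=9, slack=7)

Answer: |chemistry guitar|
|letter  that all|
|chair    release|
|distance  island|
|play  fox system|
|word  box  plate|
|fire that       |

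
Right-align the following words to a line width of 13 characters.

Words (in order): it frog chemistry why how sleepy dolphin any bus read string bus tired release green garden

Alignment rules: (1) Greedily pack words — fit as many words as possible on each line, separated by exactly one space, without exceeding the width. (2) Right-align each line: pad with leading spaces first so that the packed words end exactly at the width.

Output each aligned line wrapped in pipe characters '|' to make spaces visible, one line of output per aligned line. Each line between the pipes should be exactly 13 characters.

Answer: |      it frog|
|chemistry why|
|   how sleepy|
|  dolphin any|
|     bus read|
|   string bus|
|tired release|
| green garden|

Derivation:
Line 1: ['it', 'frog'] (min_width=7, slack=6)
Line 2: ['chemistry', 'why'] (min_width=13, slack=0)
Line 3: ['how', 'sleepy'] (min_width=10, slack=3)
Line 4: ['dolphin', 'any'] (min_width=11, slack=2)
Line 5: ['bus', 'read'] (min_width=8, slack=5)
Line 6: ['string', 'bus'] (min_width=10, slack=3)
Line 7: ['tired', 'release'] (min_width=13, slack=0)
Line 8: ['green', 'garden'] (min_width=12, slack=1)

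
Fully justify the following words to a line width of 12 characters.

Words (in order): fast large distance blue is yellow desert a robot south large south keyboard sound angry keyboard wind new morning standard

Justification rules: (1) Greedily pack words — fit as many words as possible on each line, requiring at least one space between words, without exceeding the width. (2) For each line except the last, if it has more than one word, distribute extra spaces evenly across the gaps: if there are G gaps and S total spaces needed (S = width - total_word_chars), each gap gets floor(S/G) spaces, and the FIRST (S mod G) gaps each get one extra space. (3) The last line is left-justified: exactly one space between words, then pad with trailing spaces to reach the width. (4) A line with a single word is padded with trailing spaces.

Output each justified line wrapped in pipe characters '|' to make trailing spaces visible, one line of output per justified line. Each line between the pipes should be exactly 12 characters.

Answer: |fast   large|
|distance    |
|blue      is|
|yellow      |
|desert     a|
|robot  south|
|large  south|
|keyboard    |
|sound  angry|
|keyboard    |
|wind     new|
|morning     |
|standard    |

Derivation:
Line 1: ['fast', 'large'] (min_width=10, slack=2)
Line 2: ['distance'] (min_width=8, slack=4)
Line 3: ['blue', 'is'] (min_width=7, slack=5)
Line 4: ['yellow'] (min_width=6, slack=6)
Line 5: ['desert', 'a'] (min_width=8, slack=4)
Line 6: ['robot', 'south'] (min_width=11, slack=1)
Line 7: ['large', 'south'] (min_width=11, slack=1)
Line 8: ['keyboard'] (min_width=8, slack=4)
Line 9: ['sound', 'angry'] (min_width=11, slack=1)
Line 10: ['keyboard'] (min_width=8, slack=4)
Line 11: ['wind', 'new'] (min_width=8, slack=4)
Line 12: ['morning'] (min_width=7, slack=5)
Line 13: ['standard'] (min_width=8, slack=4)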